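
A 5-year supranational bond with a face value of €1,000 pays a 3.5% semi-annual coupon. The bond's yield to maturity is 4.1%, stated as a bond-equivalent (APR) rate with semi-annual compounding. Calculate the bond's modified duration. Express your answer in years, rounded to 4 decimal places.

Periodic yield y = 0.0205. First find Macaulay duration:
  t   CF        PV=CF/(1+0.0205)^t    t·PV
  1        17.50        17.1485        17.1485
  2        17.50        16.8040        33.6080
  3        17.50        16.4664        49.3992
  4        17.50        16.1356        64.5425
  5        17.50        15.8115        79.0575
  6        17.50        15.4939        92.9632
  7        17.50        15.1826       106.2784
  8        17.50        14.8776       119.0211
  9        17.50        14.5788       131.2090
  10    1,017.50       830.6237     8,306.2372
  Σ                    973.1226     8,999.4645
P = 973.1226; Macaulay duration = 8,999.4645 / 973.1226 = 9.24803 half-year periods = 4.62401 years.
Modified duration = D_Mac / (1 + y) = 4.62401 / 1.0205 = 4.53113 years.

4.5311 years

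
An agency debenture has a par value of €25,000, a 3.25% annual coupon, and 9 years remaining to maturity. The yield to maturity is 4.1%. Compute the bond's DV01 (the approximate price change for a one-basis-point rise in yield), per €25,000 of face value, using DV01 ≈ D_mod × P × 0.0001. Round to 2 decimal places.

Periodic yield y = 0.041.
  t   CF        PV=CF/(1+0.041)^t    t·PV
  1       812.50       780.4995       780.4995
  2       812.50       749.7594     1,499.5188
  3       812.50       720.2300     2,160.6899
  4       812.50       691.8636     2,767.4542
  5       812.50       664.6144     3,323.0718
  6       812.50       638.4384     3,830.6303
  7       812.50       613.2934     4,293.0535
  8       812.50       589.1387     4,713.1094
  9    25,812.50    17,979.3300   161,813.9699
  Σ                 23,427.1672   185,181.9973
P = 23,427.1672; D_Mac = 7.90458 yrs; D_mod = 7.59326 yrs.
DV01 ≈ 7.59326 × 23,427.1672 × 0.0001 = 17.788857.

€17.79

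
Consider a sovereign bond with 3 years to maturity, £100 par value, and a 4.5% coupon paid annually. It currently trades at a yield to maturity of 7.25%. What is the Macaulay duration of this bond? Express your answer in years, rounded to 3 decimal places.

Periodic yield y = 0.0725. Discount each cash flow and weight by its year:
  t   CF        PV=CF/(1+0.0725)^t    t·PV
  1         4.50         4.1958         4.1958
  2         4.50         3.9122         7.8243
  3       104.50        84.7080       254.1240
  Σ                     92.8160       266.1441
Price P = Σ PV = 92.8160.
Macaulay duration = Σ(t·PV) / P = 266.1441 / 92.8160 = 2.86744 years.

2.867 years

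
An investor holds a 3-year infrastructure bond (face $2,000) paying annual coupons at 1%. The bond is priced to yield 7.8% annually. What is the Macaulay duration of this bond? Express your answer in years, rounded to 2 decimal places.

2.97 years

Periodic yield y = 0.078. Discount each cash flow and weight by its year:
  t   CF        PV=CF/(1+0.078)^t    t·PV
  1        20.00        18.5529        18.5529
  2        20.00        17.2105        34.4209
  3     2,020.00     1,612.4828     4,837.4484
  Σ                  1,648.2461     4,890.4222
Price P = Σ PV = 1,648.2461.
Macaulay duration = Σ(t·PV) / P = 4,890.4222 / 1,648.2461 = 2.96705 years.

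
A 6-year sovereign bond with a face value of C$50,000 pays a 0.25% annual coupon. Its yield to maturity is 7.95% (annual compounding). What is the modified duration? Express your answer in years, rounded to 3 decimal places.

Periodic yield y = 0.0795. First find Macaulay duration:
  t   CF        PV=CF/(1+0.0795)^t    t·PV
  1       125.00       115.7943       115.7943
  2       125.00       107.2667       214.5333
  3       125.00        99.3670       298.1009
  4       125.00        92.0491       368.1963
  5       125.00        85.2701       426.3505
  6    50,125.00    31,675.1373   190,050.8236
  Σ                 32,174.8844   191,473.7990
P = 32,174.8844; Macaulay duration = 191,473.7990 / 32,174.8844 = 5.95103 years.
Modified duration = D_Mac / (1 + y) = 5.95103 / 1.0795 = 5.51277 years.

5.513 years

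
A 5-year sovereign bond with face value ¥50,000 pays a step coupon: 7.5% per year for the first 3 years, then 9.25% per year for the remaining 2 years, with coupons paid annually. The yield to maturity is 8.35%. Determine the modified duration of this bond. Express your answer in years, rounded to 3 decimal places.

Periodic yield y = 0.0835. First find Macaulay duration:
  t   CF        PV=CF/(1+0.0835)^t    t·PV
  1     3,750.00     3,461.0060     3,461.0060
  2     3,750.00     3,194.2833     6,388.5667
  3     3,750.00     2,948.1157     8,844.3470
  4     4,625.00     3,355.8000    13,423.2001
  5    54,625.00    36,580.2671   182,901.3353
  Σ                 49,539.4721   215,018.4551
P = 49,539.4721; Macaulay duration = 215,018.4551 / 49,539.4721 = 4.34035 years.
Modified duration = D_Mac / (1 + y) = 4.34035 / 1.0835 = 4.00586 years.

4.006 years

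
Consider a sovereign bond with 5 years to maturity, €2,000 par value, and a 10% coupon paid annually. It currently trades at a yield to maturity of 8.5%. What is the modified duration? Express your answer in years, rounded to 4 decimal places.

Periodic yield y = 0.085. First find Macaulay duration:
  t   CF        PV=CF/(1+0.085)^t    t·PV
  1       200.00       184.3318       184.3318
  2       200.00       169.8911       339.7821
  3       200.00       156.5816       469.7449
  4       200.00       144.3149       577.2594
  5     2,200.00     1,463.0999     7,315.4997
  Σ                  2,118.2193     8,886.6179
P = 2,118.2193; Macaulay duration = 8,886.6179 / 2,118.2193 = 4.19532 years.
Modified duration = D_Mac / (1 + y) = 4.19532 / 1.085 = 3.86666 years.

3.8667 years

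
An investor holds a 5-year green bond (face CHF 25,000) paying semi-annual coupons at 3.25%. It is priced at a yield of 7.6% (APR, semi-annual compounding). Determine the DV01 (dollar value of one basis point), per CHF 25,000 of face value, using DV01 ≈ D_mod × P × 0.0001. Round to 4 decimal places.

Periodic yield y = 0.038.
  t   CF        PV=CF/(1+0.038)^t    t·PV
  1       406.25       391.3776       391.3776
  2       406.25       377.0498       754.0995
  3       406.25       363.2464     1,089.7392
  4       406.25       349.9484     1,399.7934
  5       406.25       337.1371     1,685.6857
  6       406.25       324.7949     1,948.7696
  7       406.25       312.9046     2,190.3320
  8       406.25       301.4495     2,411.5959
  9       406.25       290.4138     2,613.7239
  10   25,406.25    17,497.1386   174,971.3861
  Σ                 20,545.4607   189,456.5029
P = 20,545.4607; D_Mac = 9.22133 half-year periods = 4.61067 yrs; D_mod = 4.44187 yrs.
DV01 ≈ 4.44187 × 20,545.4607 × 0.0001 = 9.126036.

CHF 9.1260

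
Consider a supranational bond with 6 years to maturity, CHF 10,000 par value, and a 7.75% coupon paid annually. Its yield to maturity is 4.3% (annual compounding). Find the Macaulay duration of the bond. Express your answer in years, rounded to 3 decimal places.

5.105 years

Periodic yield y = 0.043. Discount each cash flow and weight by its year:
  t   CF        PV=CF/(1+0.043)^t    t·PV
  1       775.00       743.0489       743.0489
  2       775.00       712.4151     1,424.8301
  3       775.00       683.0442     2,049.1325
  4       775.00       654.8841     2,619.5365
  5       775.00       627.8851     3,139.4254
  6    10,775.00     8,369.7296    50,218.3777
  Σ                 11,791.0069    60,194.3511
Price P = Σ PV = 11,791.0069.
Macaulay duration = Σ(t·PV) / P = 60,194.3511 / 11,791.0069 = 5.10511 years.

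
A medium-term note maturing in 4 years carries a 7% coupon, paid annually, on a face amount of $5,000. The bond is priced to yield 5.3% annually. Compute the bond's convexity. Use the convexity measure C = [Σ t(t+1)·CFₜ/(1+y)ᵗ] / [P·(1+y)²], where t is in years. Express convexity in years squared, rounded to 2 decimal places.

With y = 0.053:
  t   CF        PV=CF/(1+0.053)^t    t·PV        t(t+1)·PV
  1       350.00       332.3837       332.3837         664.7673
  2       350.00       315.6540       631.3080       1,893.9240
  3       350.00       299.7664       899.2992       3,597.1966
  4     5,350.00     4,351.5131    17,406.0525      87,030.2624
  Σ                  5,299.3172    19,269.0433      93,186.1504
P = 5,299.3172.
Convexity = Σ t(t+1)·PV / [P·(1+y)²] = 93,186.1504 / (5,299.3172 × 1.108809) = 15.85896.

15.86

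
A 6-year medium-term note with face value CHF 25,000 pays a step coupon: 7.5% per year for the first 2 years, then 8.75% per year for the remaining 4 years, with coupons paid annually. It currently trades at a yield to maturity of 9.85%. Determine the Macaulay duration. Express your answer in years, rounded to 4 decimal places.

Periodic yield y = 0.0985. Discount each cash flow and weight by its year:
  t   CF        PV=CF/(1+0.0985)^t    t·PV
  1     1,875.00     1,706.8730     1,706.8730
  2     1,875.00     1,553.8216     3,107.6432
  3     2,187.50     1,650.2429     4,950.7288
  4     2,187.50     1,502.2694     6,009.0775
  5     2,187.50     1,367.5643     6,837.8215
  6    27,187.50    15,472.7998    92,836.7989
  Σ                 23,253.5710   115,448.9429
Price P = Σ PV = 23,253.5710.
Macaulay duration = Σ(t·PV) / P = 115,448.9429 / 23,253.5710 = 4.96478 years.

4.9648 years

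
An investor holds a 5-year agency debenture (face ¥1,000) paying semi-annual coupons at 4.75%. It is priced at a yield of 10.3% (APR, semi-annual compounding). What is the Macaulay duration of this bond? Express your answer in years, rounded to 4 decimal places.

4.4320 years

Periodic yield y = 0.0515. Discount each cash flow and weight by its period:
  t   CF        PV=CF/(1+0.0515)^t    t·PV
  1        23.75        22.5868        22.5868
  2        23.75        21.4805        42.9611
  3        23.75        20.4285        61.2854
  4        23.75        19.4279        77.7117
  5        23.75        18.4764        92.3820
  6        23.75        17.5715       105.4288
  7        23.75        16.7109       116.9760
  8        23.75        15.8924       127.1392
  9        23.75        15.1140       136.0262
  10    1,023.75       619.5854     6,195.8536
  Σ                    787.2742     6,978.3507
Price P = Σ PV = 787.2742.
Macaulay duration = Σ(t·PV) / P = 6,978.3507 / 787.2742 = 8.86394 half-year periods.
In years: 8.86394 / 2 = 4.43197 years.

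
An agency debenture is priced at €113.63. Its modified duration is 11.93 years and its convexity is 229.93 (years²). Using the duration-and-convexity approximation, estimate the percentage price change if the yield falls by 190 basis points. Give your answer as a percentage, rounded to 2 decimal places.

Duration effect: -D_mod·Δy = -11.93 × (-0.019) = +0.226670
Convexity effect: ½·C·(Δy)² = 0.5 × 229.93 × (-0.019)² = +0.041502365
ΔP/P ≈ +0.226670 + 0.041502365 = +0.268172365
= +26.8172365%.

+26.82%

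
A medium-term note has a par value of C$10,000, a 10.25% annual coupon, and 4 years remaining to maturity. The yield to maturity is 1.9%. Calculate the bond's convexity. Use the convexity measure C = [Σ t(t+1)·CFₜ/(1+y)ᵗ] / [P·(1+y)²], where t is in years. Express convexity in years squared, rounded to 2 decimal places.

16.36

With y = 0.019:
  t   CF        PV=CF/(1+0.019)^t    t·PV        t(t+1)·PV
  1     1,025.00     1,005.8881     1,005.8881       2,011.7763
  2     1,025.00       987.1326     1,974.2652       5,922.7956
  3     1,025.00       968.7268     2,906.1804      11,624.7216
  4    11,025.00    10,225.4366    40,901.7466     204,508.7328
  Σ                 13,187.1842    46,788.0803     224,068.0263
P = 13,187.1842.
Convexity = Σ t(t+1)·PV / [P·(1+y)²] = 224,068.0263 / (13,187.1842 × 1.038361) = 16.36362.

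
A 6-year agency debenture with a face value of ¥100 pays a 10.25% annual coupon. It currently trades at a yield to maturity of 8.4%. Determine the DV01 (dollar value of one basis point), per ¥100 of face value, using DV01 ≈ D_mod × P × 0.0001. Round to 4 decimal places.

¥0.0482

Periodic yield y = 0.084.
  t   CF        PV=CF/(1+0.084)^t    t·PV
  1        10.25         9.4557         9.4557
  2        10.25         8.7230        17.4460
  3        10.25         8.0470        24.1411
  4        10.25         7.4235        29.6939
  5        10.25         6.8482        34.2411
  6       110.25        67.9521       407.7126
  Σ                    108.4495       522.6904
P = 108.4495; D_Mac = 4.81966 yrs; D_mod = 4.44619 yrs.
DV01 ≈ 4.44619 × 108.4495 × 0.0001 = 0.048219.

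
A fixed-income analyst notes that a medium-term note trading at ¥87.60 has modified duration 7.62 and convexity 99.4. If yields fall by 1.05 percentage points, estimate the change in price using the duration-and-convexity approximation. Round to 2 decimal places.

+¥7.49

Duration effect: -D_mod·Δy = -7.62 × (-0.0105) = +0.080010
Convexity effect: ½·C·(Δy)² = 0.5 × 99.4 × (-0.0105)² = +0.005479425
ΔP/P ≈ +0.080010 + 0.005479425 = +0.085489425
ΔP ≈ 87.60 × (+0.085489425) = +7.48887363.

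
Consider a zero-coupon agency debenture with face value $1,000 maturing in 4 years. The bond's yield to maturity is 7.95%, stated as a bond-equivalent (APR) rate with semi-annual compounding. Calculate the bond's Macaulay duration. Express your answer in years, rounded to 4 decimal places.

A zero-coupon bond has a single cash flow at maturity, so its Macaulay duration equals its maturity: 4 years.
(Equivalently: 8 semi-annual periods ÷ 2 = 4 years.)

4.0000 years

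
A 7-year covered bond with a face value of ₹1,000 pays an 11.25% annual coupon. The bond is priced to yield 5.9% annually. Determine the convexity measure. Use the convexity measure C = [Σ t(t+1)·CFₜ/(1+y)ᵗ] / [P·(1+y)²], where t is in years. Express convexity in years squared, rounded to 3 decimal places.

With y = 0.059:
  t   CF        PV=CF/(1+0.059)^t    t·PV        t(t+1)·PV
  1       112.50       106.2323       106.2323         212.4646
  2       112.50       100.3138       200.6276         601.8827
  3       112.50        94.7250       284.1750       1,136.7001
  4       112.50        89.4476       357.7904       1,788.9520
  5       112.50        84.4642       422.3210       2,533.9263
  6       112.50        79.7585       478.5508       3,349.8553
  7     1,112.50       744.7805     5,213.4635      41,707.7082
  Σ                  1,299.7219     7,063.1606      51,331.4891
P = 1,299.7219.
Convexity = Σ t(t+1)·PV / [P·(1+y)²] = 51,331.4891 / (1,299.7219 × 1.121481) = 35.21612.

35.216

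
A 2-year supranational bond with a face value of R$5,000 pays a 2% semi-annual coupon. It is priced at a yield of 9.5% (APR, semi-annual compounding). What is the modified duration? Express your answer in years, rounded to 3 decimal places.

1.879 years

Periodic yield y = 0.0475. First find Macaulay duration:
  t   CF        PV=CF/(1+0.0475)^t    t·PV
  1        50.00        47.7327        47.7327
  2        50.00        45.5682        91.1364
  3        50.00        43.5019       130.5056
  4     5,050.00     4,194.4522    16,777.8089
  Σ                  4,331.2550    17,047.1836
P = 4,331.2550; Macaulay duration = 17,047.1836 / 4,331.2550 = 3.93585 half-year periods = 1.96793 years.
Modified duration = D_Mac / (1 + y) = 1.96793 / 1.0475 = 1.87869 years.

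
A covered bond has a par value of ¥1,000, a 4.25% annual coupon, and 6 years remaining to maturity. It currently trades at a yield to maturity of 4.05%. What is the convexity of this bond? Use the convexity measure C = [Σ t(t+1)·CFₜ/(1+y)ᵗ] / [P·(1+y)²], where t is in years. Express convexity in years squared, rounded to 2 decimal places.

With y = 0.0405:
  t   CF        PV=CF/(1+0.0405)^t    t·PV        t(t+1)·PV
  1        42.50        40.8457        40.8457          81.6915
  2        42.50        39.2559        78.5118         235.5353
  3        42.50        37.7279       113.1837         452.7348
  4        42.50        36.2594       145.0376         725.1880
  5        42.50        34.8481       174.2403       1,045.4416
  6     1,042.50       821.5302     4,929.1815      34,504.2703
  Σ                  1,010.4672     5,481.0005      37,044.8614
P = 1,010.4672.
Convexity = Σ t(t+1)·PV / [P·(1+y)²] = 37,044.8614 / (1,010.4672 × 1.082640) = 33.86270.

33.86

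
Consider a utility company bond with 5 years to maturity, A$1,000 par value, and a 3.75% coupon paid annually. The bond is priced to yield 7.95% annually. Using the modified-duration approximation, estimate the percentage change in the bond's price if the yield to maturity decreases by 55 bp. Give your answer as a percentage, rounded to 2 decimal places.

+2.35%

Periodic yield y = 0.0795. Modified duration first:
  t   CF        PV=CF/(1+0.0795)^t    t·PV
  1        37.50        34.7383        34.7383
  2        37.50        32.1800        64.3600
  3        37.50        29.8101        89.4303
  4        37.50        27.6147       110.4589
  5     1,037.50       707.7418     3,538.7092
  Σ                    832.0850     3,837.6967
P = 832.0850; D_Mac = 4.61215 yrs; D_mod = 4.61215/(1+0.0795) = 4.27248 yrs.
ΔP/P ≈ -D_mod · Δy = -4.27248 × (-0.0055) = +0.023499 = +2.3499%.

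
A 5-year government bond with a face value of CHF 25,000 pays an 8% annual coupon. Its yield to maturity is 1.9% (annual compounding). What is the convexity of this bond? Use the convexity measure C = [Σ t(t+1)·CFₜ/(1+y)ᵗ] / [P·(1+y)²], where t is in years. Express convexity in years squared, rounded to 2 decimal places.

24.29

With y = 0.019:
  t   CF        PV=CF/(1+0.019)^t    t·PV        t(t+1)·PV
  1     2,000.00     1,962.7085     1,962.7085       3,925.4171
  2     2,000.00     1,926.1124     3,852.2248      11,556.6744
  3     2,000.00     1,890.1986     5,670.5959      22,682.3835
  4     2,000.00     1,854.9545     7,419.8180      37,099.0899
  5    27,000.00    24,574.9614   122,874.8069     737,248.8416
  Σ                 32,208.9354   141,780.1541     812,512.4065
P = 32,208.9354.
Convexity = Σ t(t+1)·PV / [P·(1+y)²] = 812,512.4065 / (32,208.9354 × 1.038361) = 24.29435.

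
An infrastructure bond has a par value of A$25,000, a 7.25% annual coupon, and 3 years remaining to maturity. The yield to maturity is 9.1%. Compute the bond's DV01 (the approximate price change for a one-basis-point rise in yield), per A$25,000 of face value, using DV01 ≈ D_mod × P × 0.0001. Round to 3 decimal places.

Periodic yield y = 0.091.
  t   CF        PV=CF/(1+0.091)^t    t·PV
  1     1,812.50     1,661.3199     1,661.3199
  2     1,812.50     1,522.7497     3,045.4993
  3    26,812.50    20,647.2900    61,941.8700
  Σ                 23,831.3596    66,648.6892
P = 23,831.3596; D_Mac = 2.79668 yrs; D_mod = 2.56341 yrs.
DV01 ≈ 2.56341 × 23,831.3596 × 0.0001 = 6.108954.

A$6.109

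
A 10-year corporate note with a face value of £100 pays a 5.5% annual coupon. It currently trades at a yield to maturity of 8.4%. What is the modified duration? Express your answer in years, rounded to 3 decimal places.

Periodic yield y = 0.084. First find Macaulay duration:
  t   CF        PV=CF/(1+0.084)^t    t·PV
  1         5.50         5.0738         5.0738
  2         5.50         4.6806         9.3613
  3         5.50         4.3179        12.9538
  4         5.50         3.9833        15.9333
  5         5.50         3.6747        18.3733
  6         5.50         3.3899        20.3394
  7         5.50         3.1272        21.8905
  8         5.50         2.8849        23.0791
  9         5.50         2.6613        23.9520
  10      105.50        47.0934       470.9336
  Σ                     80.8870       621.8899
P = 80.8870; Macaulay duration = 621.8899 / 80.8870 = 7.68838 years.
Modified duration = D_Mac / (1 + y) = 7.68838 / 1.084 = 7.09260 years.

7.093 years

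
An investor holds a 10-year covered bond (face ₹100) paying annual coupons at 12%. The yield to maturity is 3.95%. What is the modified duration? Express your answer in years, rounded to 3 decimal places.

Periodic yield y = 0.0395. First find Macaulay duration:
  t   CF        PV=CF/(1+0.0395)^t    t·PV
  1        12.00        11.5440        11.5440
  2        12.00        11.1054        22.2107
  3        12.00        10.6834        32.0501
  4        12.00        10.2774        41.1096
  5        12.00         9.8869        49.4343
  6        12.00         9.5112        57.0671
  7        12.00         9.1498        64.0483
  8        12.00         8.8021        70.4166
  9        12.00         8.4676        76.2085
  10      112.00        76.0279       760.2792
  Σ                    165.4555     1,184.3684
P = 165.4555; Macaulay duration = 1,184.3684 / 165.4555 = 7.15823 years.
Modified duration = D_Mac / (1 + y) = 7.15823 / 1.0395 = 6.88622 years.

6.886 years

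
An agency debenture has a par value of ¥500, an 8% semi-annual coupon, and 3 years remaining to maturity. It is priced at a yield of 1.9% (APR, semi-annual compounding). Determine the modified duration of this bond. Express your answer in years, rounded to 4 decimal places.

2.7248 years

Periodic yield y = 0.0095. First find Macaulay duration:
  t   CF        PV=CF/(1+0.0095)^t    t·PV
  1        20.00        19.8118        19.8118
  2        20.00        19.6253        39.2507
  3        20.00        19.4407        58.3220
  4        20.00        19.2577        77.0309
  5        20.00        19.0765        95.3824
  6       520.00       491.3211     2,947.9265
  Σ                    588.5331     3,237.7243
P = 588.5331; Macaulay duration = 3,237.7243 / 588.5331 = 5.50135 half-year periods = 2.75067 years.
Modified duration = D_Mac / (1 + y) = 2.75067 / 1.0095 = 2.72479 years.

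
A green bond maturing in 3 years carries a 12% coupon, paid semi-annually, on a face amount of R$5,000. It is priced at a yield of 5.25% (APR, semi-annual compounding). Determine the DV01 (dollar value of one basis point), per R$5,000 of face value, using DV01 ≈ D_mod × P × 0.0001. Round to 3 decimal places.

Periodic yield y = 0.02625.
  t   CF        PV=CF/(1+0.02625)^t    t·PV
  1       300.00       292.3264       292.3264
  2       300.00       284.8491       569.6983
  3       300.00       277.5631       832.6893
  4       300.00       270.4634     1,081.8538
  5       300.00       263.5454     1,317.7269
  6     5,300.00     4,536.8754    27,221.2522
  Σ                  5,925.6229    31,315.5469
P = 5,925.6229; D_Mac = 5.28477 half-year periods = 2.64238 yrs; D_mod = 2.57480 yrs.
DV01 ≈ 2.57480 × 5,925.6229 × 0.0001 = 1.525727.

R$1.526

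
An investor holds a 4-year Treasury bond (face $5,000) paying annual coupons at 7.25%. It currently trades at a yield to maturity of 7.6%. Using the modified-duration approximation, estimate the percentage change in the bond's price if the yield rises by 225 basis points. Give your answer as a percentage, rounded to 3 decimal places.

-7.549%

Periodic yield y = 0.076. Modified duration first:
  t   CF        PV=CF/(1+0.076)^t    t·PV
  1       362.50       336.8959       336.8959
  2       362.50       313.1003       626.2006
  3       362.50       290.9854       872.9562
  4     5,362.50     4,000.5363    16,002.1454
  Σ                  4,941.5179    17,838.1980
P = 4,941.5179; D_Mac = 3.60986 yrs; D_mod = 3.60986/(1+0.076) = 3.35489 yrs.
ΔP/P ≈ -D_mod · Δy = -3.35489 × (+0.0225) = -0.075485 = -7.5485%.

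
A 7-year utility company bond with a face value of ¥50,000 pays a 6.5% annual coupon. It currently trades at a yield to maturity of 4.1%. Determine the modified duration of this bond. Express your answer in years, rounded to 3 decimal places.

5.692 years

Periodic yield y = 0.041. First find Macaulay duration:
  t   CF        PV=CF/(1+0.041)^t    t·PV
  1     3,250.00     3,121.9981     3,121.9981
  2     3,250.00     2,999.0375     5,998.0751
  3     3,250.00     2,880.9198     8,642.7595
  4     3,250.00     2,767.4542    11,069.8168
  5     3,250.00     2,658.4574    13,292.2872
  6     3,250.00     2,553.7536    15,322.5213
  7    53,250.00    40,194.3033   281,360.1232
  Σ                 57,175.9240   338,807.5813
P = 57,175.9240; Macaulay duration = 338,807.5813 / 57,175.9240 = 5.92570 years.
Modified duration = D_Mac / (1 + y) = 5.92570 / 1.041 = 5.69232 years.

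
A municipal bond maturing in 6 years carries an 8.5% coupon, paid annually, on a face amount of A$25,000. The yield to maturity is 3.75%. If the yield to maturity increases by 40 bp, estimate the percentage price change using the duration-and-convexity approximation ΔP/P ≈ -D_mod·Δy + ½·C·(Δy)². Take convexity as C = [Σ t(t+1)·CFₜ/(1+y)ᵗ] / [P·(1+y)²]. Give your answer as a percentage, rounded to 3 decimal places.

-1.928%

With y = 0.0375:
  t   CF        PV=CF/(1+0.0375)^t    t·PV        t(t+1)·PV
  1     2,125.00     2,048.1928     2,048.1928       4,096.3855
  2     2,125.00     1,974.1617     3,948.3234      11,844.9702
  3     2,125.00     1,902.8065     5,708.4194      22,833.6776
  4     2,125.00     1,834.0303     7,336.1213      36,680.6065
  5     2,125.00     1,767.7401     8,838.7004      53,032.2022
  6    27,125.00    21,749.0912   130,494.5472     913,461.8307
  Σ                 31,276.0226   158,374.3045   1,041,949.6729
P = 31,276.0226; D_Mac = 5.06376 yrs; D_mod = 4.88073 yrs; C = 30.94988.
Duration effect: -4.88073 × (+0.004) = -0.019523
Convexity effect: 0.5 × 30.94988 × (0.004)² = +0.0002476
ΔP/P ≈ -0.019523 + 0.0002476 = -0.019275 = -1.9275%.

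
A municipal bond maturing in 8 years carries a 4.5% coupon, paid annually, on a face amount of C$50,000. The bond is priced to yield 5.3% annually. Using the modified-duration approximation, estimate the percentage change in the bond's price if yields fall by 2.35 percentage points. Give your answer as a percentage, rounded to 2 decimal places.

+15.31%

Periodic yield y = 0.053. Modified duration first:
  t   CF        PV=CF/(1+0.053)^t    t·PV
  1     2,250.00     2,136.7521     2,136.7521
  2     2,250.00     2,029.2043     4,058.4086
  3     2,250.00     1,927.0696     5,781.2089
  4     2,250.00     1,830.0756     7,320.3024
  5     2,250.00     1,737.9635     8,689.8177
  6     2,250.00     1,650.4877     9,902.9262
  7     2,250.00     1,567.4147    10,971.9030
  8    52,250.00    34,566.8118   276,534.4945
  Σ                 47,445.7794   325,395.8135
P = 47,445.7794; D_Mac = 6.85827 yrs; D_mod = 6.85827/(1+0.053) = 6.51307 yrs.
ΔP/P ≈ -D_mod · Δy = -6.51307 × (-0.0235) = +0.153057 = +15.3057%.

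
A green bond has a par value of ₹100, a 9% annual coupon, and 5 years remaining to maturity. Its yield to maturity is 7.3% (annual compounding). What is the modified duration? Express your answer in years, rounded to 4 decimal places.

3.9768 years

Periodic yield y = 0.073. First find Macaulay duration:
  t   CF        PV=CF/(1+0.073)^t    t·PV
  1         9.00         8.3877         8.3877
  2         9.00         7.8171        15.6341
  3         9.00         7.2852        21.8557
  4         9.00         6.7896        27.1584
  5       109.00        76.6351       383.1756
  Σ                    106.9147       456.2115
P = 106.9147; Macaulay duration = 456.2115 / 106.9147 = 4.26706 years.
Modified duration = D_Mac / (1 + y) = 4.26706 / 1.073 = 3.97676 years.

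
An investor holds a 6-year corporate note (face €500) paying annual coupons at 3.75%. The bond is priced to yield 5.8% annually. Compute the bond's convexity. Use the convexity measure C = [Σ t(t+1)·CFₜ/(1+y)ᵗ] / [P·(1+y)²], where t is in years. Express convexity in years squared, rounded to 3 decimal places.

With y = 0.058:
  t   CF        PV=CF/(1+0.058)^t    t·PV        t(t+1)·PV
  1        18.75        17.7221        17.7221          35.4442
  2        18.75        16.7506        33.5012         100.5035
  3        18.75        15.8323        47.4969         189.9877
  4        18.75        14.9644        59.8575         299.2875
  5        18.75        14.1440        70.7201         424.3207
  6       518.75       369.8657     2,219.1944      15,534.3610
  Σ                    449.2791     2,448.4923      16,583.9046
P = 449.2791.
Convexity = Σ t(t+1)·PV / [P·(1+y)²] = 16,583.9046 / (449.2791 × 1.119364) = 32.97609.

32.976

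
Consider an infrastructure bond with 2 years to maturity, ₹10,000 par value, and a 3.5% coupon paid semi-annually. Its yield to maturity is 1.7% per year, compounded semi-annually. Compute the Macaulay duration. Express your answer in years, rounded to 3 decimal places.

Periodic yield y = 0.0085. Discount each cash flow and weight by its period:
  t   CF        PV=CF/(1+0.0085)^t    t·PV
  1       175.00       173.5250       173.5250
  2       175.00       172.0625       344.1250
  3       175.00       170.6123       511.8369
  4    10,175.00     9,836.2783    39,345.1132
  Σ                 10,352.4781    40,374.6001
Price P = Σ PV = 10,352.4781.
Macaulay duration = Σ(t·PV) / P = 40,374.6001 / 10,352.4781 = 3.89999 half-year periods.
In years: 3.89999 / 2 = 1.95000 years.

1.950 years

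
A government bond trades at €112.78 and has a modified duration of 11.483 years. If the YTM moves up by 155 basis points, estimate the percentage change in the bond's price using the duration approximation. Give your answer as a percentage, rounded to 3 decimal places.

-17.799%

Duration approximation: ΔP/P ≈ -D_mod · Δy = -11.483 × (+0.0155) = -0.1779865.
As a percentage: -17.79865%.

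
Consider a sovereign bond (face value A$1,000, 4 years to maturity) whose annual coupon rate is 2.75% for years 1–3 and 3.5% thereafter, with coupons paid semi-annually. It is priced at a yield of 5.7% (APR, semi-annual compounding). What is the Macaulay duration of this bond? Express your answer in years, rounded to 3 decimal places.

3.802 years

Periodic yield y = 0.0285. Discount each cash flow and weight by its period:
  t   CF        PV=CF/(1+0.0285)^t    t·PV
  1        13.75        13.3690        13.3690
  2        13.75        12.9985        25.9971
  3        13.75        12.6383        37.9150
  4        13.75        12.2881        49.1525
  5        13.75        11.9476        59.7381
  6        13.75        11.6165        69.6993
  7        17.50        14.3750       100.6250
  8     1,017.50       812.6435     6,501.1478
  Σ                    901.8766     6,857.6436
Price P = Σ PV = 901.8766.
Macaulay duration = Σ(t·PV) / P = 6,857.6436 / 901.8766 = 7.60375 half-year periods.
In years: 7.60375 / 2 = 3.80187 years.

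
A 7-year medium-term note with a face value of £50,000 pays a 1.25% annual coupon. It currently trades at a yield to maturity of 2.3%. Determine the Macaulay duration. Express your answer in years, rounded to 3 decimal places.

6.735 years

Periodic yield y = 0.023. Discount each cash flow and weight by its year:
  t   CF        PV=CF/(1+0.023)^t    t·PV
  1       625.00       610.9482       610.9482
  2       625.00       597.2123     1,194.4246
  3       625.00       583.7852     1,751.3557
  4       625.00       570.6601     2,282.6403
  5       625.00       557.8300     2,789.1499
  6       625.00       545.2883     3,271.7301
  7    50,625.00    43,175.3235   302,227.2645
  Σ                 46,641.0476   314,127.5132
Price P = Σ PV = 46,641.0476.
Macaulay duration = Σ(t·PV) / P = 314,127.5132 / 46,641.0476 = 6.73500 years.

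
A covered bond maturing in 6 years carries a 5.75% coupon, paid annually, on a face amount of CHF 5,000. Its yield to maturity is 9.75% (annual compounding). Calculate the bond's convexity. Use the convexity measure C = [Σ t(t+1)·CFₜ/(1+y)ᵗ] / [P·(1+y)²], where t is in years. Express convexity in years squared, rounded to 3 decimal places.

With y = 0.0975:
  t   CF        PV=CF/(1+0.0975)^t    t·PV        t(t+1)·PV
  1       287.50       261.9590       261.9590         523.9180
  2       287.50       238.6870       477.3740       1,432.1221
  3       287.50       217.4825       652.4474       2,609.7897
  4       287.50       198.1617       792.6468       3,963.2341
  5       287.50       180.5574       902.7868       5,416.7209
  6     5,287.50     3,025.6815    18,154.0889     127,078.6221
  Σ                  4,122.5290    21,241.3030     141,024.4069
P = 4,122.5290.
Convexity = Σ t(t+1)·PV / [P·(1+y)²] = 141,024.4069 / (4,122.5290 × 1.204506) = 28.40021.

28.400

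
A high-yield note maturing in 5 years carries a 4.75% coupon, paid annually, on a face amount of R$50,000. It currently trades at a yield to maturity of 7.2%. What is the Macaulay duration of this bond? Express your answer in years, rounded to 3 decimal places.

Periodic yield y = 0.072. Discount each cash flow and weight by its year:
  t   CF        PV=CF/(1+0.072)^t    t·PV
  1     2,375.00     2,215.4851     2,215.4851
  2     2,375.00     2,066.6838     4,133.3677
  3     2,375.00     1,927.8767     5,783.6301
  4     2,375.00     1,798.3925     7,193.5698
  5    52,375.00    36,995.6029   184,978.0145
  Σ                 45,004.0410   204,304.0672
Price P = Σ PV = 45,004.0410.
Macaulay duration = Σ(t·PV) / P = 204,304.0672 / 45,004.0410 = 4.53968 years.

4.540 years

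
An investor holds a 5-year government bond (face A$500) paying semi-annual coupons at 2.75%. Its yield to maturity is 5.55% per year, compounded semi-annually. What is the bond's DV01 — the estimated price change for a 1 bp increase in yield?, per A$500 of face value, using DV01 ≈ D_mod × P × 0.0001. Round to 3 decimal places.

A$0.200

Periodic yield y = 0.02775.
  t   CF        PV=CF/(1+0.02775)^t    t·PV
  1        6.875         6.6894         6.6894
  2        6.875         6.5088        13.0175
  3        6.875         6.3330        18.9990
  4        6.875         6.1620        24.6481
  5        6.875         5.9956        29.9782
  6        6.875         5.8337        35.0025
  7        6.875         5.6762        39.7336
  8        6.875         5.5230        44.1838
  9        6.875         5.3738        48.3646
  10     506.875       385.5015     3,855.0145
  Σ                    439.5970     4,115.6312
P = 439.5970; D_Mac = 9.36228 half-year periods = 4.68114 yrs; D_mod = 4.55475 yrs.
DV01 ≈ 4.55475 × 439.5970 × 0.0001 = 0.200225.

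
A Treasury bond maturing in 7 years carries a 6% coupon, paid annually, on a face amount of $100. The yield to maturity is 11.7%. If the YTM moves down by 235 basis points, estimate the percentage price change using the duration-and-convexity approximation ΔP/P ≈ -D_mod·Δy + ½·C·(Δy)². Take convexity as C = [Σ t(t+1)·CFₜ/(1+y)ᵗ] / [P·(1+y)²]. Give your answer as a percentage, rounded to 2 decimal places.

+12.96%

With y = 0.117:
  t   CF        PV=CF/(1+0.117)^t    t·PV        t(t+1)·PV
  1         6.00         5.3715         5.3715          10.7431
  2         6.00         4.8089         9.6178          28.8533
  3         6.00         4.3052        12.9156          51.6622
  4         6.00         3.8542        15.4170          77.0848
  5         6.00         3.4505        17.2526         103.5158
  6         6.00         3.0891        18.5346         129.7423
  7       106.00        48.8578       342.0044       2,736.0352
  Σ                     73.7372       421.1135       3,137.6367
P = 73.7372; D_Mac = 5.71100 yrs; D_mod = 5.11280 yrs; C = 34.10432.
Duration effect: -5.11280 × (-0.0235) = +0.120151
Convexity effect: 0.5 × 34.10432 × (-0.0235)² = +0.0094171
ΔP/P ≈ +0.120151 + 0.0094171 = +0.129568 = +12.9568%.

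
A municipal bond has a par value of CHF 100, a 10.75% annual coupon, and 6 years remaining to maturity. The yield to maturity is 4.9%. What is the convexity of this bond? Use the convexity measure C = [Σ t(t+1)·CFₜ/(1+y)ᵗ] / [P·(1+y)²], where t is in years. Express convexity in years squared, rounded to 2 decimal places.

28.80

With y = 0.049:
  t   CF        PV=CF/(1+0.049)^t    t·PV        t(t+1)·PV
  1        10.75        10.2479        10.2479          20.4957
  2        10.75         9.7692        19.5383          58.6150
  3        10.75         9.3128        27.9385         111.7540
  4        10.75         8.8778        35.5113         177.5565
  5        10.75         8.4631        42.3157         253.8939
  6       110.75        83.1172       498.7031       3,490.9216
  Σ                    129.7880       634.2547       4,113.2367
P = 129.7880.
Convexity = Σ t(t+1)·PV / [P·(1+y)²] = 4,113.2367 / (129.7880 × 1.100401) = 28.80038.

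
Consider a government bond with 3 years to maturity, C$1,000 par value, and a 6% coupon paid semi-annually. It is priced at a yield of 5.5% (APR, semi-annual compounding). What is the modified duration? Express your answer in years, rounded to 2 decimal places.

Periodic yield y = 0.0275. First find Macaulay duration:
  t   CF        PV=CF/(1+0.0275)^t    t·PV
  1        30.00        29.1971        29.1971
  2        30.00        28.4156        56.8313
  3        30.00        27.6551        82.9654
  4        30.00        26.9150       107.6599
  5        30.00        26.1946       130.9731
  6     1,030.00       875.2785     5,251.6708
  Σ                  1,013.6559     5,659.2975
P = 1,013.6559; Macaulay duration = 5,659.2975 / 1,013.6559 = 5.58306 half-year periods = 2.79153 years.
Modified duration = D_Mac / (1 + y) = 2.79153 / 1.0275 = 2.71682 years.

2.72 years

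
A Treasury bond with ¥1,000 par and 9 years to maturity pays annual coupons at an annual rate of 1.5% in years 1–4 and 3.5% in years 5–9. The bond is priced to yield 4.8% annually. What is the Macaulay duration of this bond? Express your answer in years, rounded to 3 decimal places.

8.264 years

Periodic yield y = 0.048. Discount each cash flow and weight by its year:
  t   CF        PV=CF/(1+0.048)^t    t·PV
  1        15.00        14.3130        14.3130
  2        15.00        13.6574        27.3148
  3        15.00        13.0319        39.0957
  4        15.00        12.4350        49.7400
  5        35.00        27.6861       138.4305
  6        35.00        26.4180       158.5082
  7        35.00        25.2080       176.4563
  8        35.00        24.0535       192.4278
  9     1,035.00       678.7171     6,108.4541
  Σ                    835.5200     6,904.7403
Price P = Σ PV = 835.5200.
Macaulay duration = Σ(t·PV) / P = 6,904.7403 / 835.5200 = 8.26400 years.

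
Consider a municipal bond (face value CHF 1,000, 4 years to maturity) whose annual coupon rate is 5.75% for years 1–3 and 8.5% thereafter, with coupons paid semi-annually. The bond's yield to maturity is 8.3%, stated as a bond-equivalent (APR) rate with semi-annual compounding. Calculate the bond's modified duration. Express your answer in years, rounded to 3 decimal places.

Periodic yield y = 0.0415. First find Macaulay duration:
  t   CF        PV=CF/(1+0.0415)^t    t·PV
  1        28.75        27.6044        27.6044
  2        28.75        26.5045        53.0090
  3        28.75        25.4484        76.3451
  4        28.75        24.4343        97.7374
  5        28.75        23.4607       117.3036
  6        28.75        22.5259       135.1554
  7        42.50        31.9723       223.8062
  8     1,042.50       753.0120     6,024.0956
  Σ                    934.9625     6,755.0567
P = 934.9625; Macaulay duration = 6,755.0567 / 934.9625 = 7.22495 half-year periods = 3.61247 years.
Modified duration = D_Mac / (1 + y) = 3.61247 / 1.0415 = 3.46853 years.

3.469 years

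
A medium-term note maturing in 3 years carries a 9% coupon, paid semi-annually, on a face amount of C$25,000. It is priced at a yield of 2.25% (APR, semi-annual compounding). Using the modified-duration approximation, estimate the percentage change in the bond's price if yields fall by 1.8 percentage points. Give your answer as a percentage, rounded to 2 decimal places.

+4.85%

Periodic yield y = 0.01125. Modified duration first:
  t   CF        PV=CF/(1+0.01125)^t    t·PV
  1     1,125.00     1,112.4845     1,112.4845
  2     1,125.00     1,100.1083     2,200.2167
  3     1,125.00     1,087.8698     3,263.6094
  4     1,125.00     1,075.7674     4,303.0696
  5     1,125.00     1,063.7997     5,318.9983
  6    26,125.00    24,428.9664   146,573.7981
  Σ                 29,868.9961   162,772.1767
P = 29,868.9961; D_Mac = 5.44954 half-year periods = 2.72477 yrs; D_mod = 2.72477/(1+0.01125) = 2.69446 yrs.
ΔP/P ≈ -D_mod · Δy = -2.69446 × (-0.018) = +0.048500 = +4.8500%.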